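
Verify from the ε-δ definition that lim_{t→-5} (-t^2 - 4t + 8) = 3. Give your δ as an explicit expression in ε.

δ = min(1, ε/7)

Let ε > 0. We want δ > 0 such that 0 < |t + 5| < δ implies |(-t^2 - 4t + 8) − 3| < ε.
(-t^2 - 4t + 8) − 3 = -t^2 - 4t + 5 = (t + 5)(-t + 1).
So |(-t^2 - 4t + 8) − 3| = |t + 5|·|-t + 1|.
Require δ ≤ 1. Then |t + 5| < 1 gives |t| < 6, and by the triangle inequality |-t + 1| ≤ 6 + 1 = 7.
Hence |(-t^2 - 4t + 8) − 3| ≤ 7|t + 5| < ε provided |t + 5| < ε/7.
Choosing δ = min(1, ε/7) ensures both conditions, hence |(-t^2 - 4t + 8) − 3| < ε.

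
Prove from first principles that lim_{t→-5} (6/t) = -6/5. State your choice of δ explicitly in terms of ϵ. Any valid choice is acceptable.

δ = min(5/2, (25/12)ϵ)

Suppose ϵ > 0. We seek δ > 0 such that 0 < |t + 5| < δ implies |6/t + 6/5| < ϵ.
|6/t + 6/5| = 6·|-5 − t|/(5·|t|) = 6|t + 5|/(5|t|).
Restrict δ ≤ 5/2. Then |t + 5| < 5/2 gives |t| > 5/2, so 5|t| > 25/2.
Then |6/t + 6/5| < 6|t + 5|/(25/2), which is < ϵ when |t + 5| < (25/12)ϵ.
Take δ = min(5/2, (25/12)ϵ). Then 0 < |t + 5| < δ gives both |t + 5| < 5/2 and |t + 5| < (25/12)ϵ, so |6/t + 6/5| < ϵ.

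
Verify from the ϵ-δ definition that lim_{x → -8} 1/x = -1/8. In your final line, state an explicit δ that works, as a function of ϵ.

Let ϵ > 0. We seek δ > 0 such that 0 < |x + 8| < δ implies |1/x + 1/8| < ϵ.
|1/x + 1/8| = |-8 − x|/(8·|x|) = |x + 8|/(8|x|).
Restrict δ ≤ 4. Then |x + 8| < 4 gives |x| > 4, so 8|x| > 32.
Then |1/x + 1/8| < |x + 8|/32, which is < ϵ when |x + 8| < 32ϵ.
Take δ = min(4, 32ϵ). Then 0 < |x + 8| < δ gives both |x + 8| < 4 and |x + 8| < 32ϵ, so |1/x + 1/8| < ϵ.

δ = min(4, 32ϵ)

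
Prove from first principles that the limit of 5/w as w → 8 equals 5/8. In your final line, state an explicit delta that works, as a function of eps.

Let eps > 0 be given. We seek delta > 0 such that 0 < |w − 8| < delta implies |5/w − (5/8)| < eps.
|5/w − (5/8)| = 5·|8 − w|/(8·|w|) = 5|w − 8|/(8|w|).
Require delta ≤ 4 so that |w| > 8 − 4 = 4, hence 8|w| > 32.
Then |5/w − (5/8)| < 5|w − 8|/32, which is < eps when |w − 8| < (32/5)eps.
Take delta = min(4, (32/5)eps). Then 0 < |w − 8| < delta gives both |w − 8| < 4 and |w − 8| < (32/5)eps, so |5/w − (5/8)| < eps.

delta = min(4, (32/5)eps)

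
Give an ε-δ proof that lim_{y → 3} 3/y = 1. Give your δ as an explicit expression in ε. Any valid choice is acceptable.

Suppose ε > 0. We seek δ > 0 such that 0 < |y − 3| < δ implies |3/y − 1| < ε.
|3/y − 1| = 3·|3 − y|/(3·|y|) = 3|y − 3|/(3|y|).
Require δ ≤ 3/2 so that |y| > 3 − 3/2 = 3/2, hence 3|y| > 9/2.
Then |3/y − 1| < 3|y − 3|/(9/2), which is < ε when |y − 3| < (3/2)ε.
Take δ = min(3/2, (3/2)ε). Then 0 < |y − 3| < δ gives both |y − 3| < 3/2 and |y − 3| < (3/2)ε, so |3/y − 1| < ε.

δ = min(3/2, (3/2)ε)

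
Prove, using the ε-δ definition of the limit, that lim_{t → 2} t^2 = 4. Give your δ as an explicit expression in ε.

Let ε > 0 be given. We seek δ > 0 with 0 < |t − 2| < δ ⇒ |t^2 − 4| < ε.
Factor: t^2 − 4 = (t − 2)(t + 2), so |t^2 − 4| = |t − 2|·|t + 2|.
Restrict δ ≤ 1. Then |t − 2| < 1 gives |t| < 3, so by the triangle inequality |t + 2| ≤ 3 + 2 = 5.
Hence |t^2 − 4| ≤ 5|t − 2|, which is < ε once |t − 2| < ε/5.
Take δ = min(1, ε/5). If 0 < |t − 2| < δ then both bounds hold and |t^2 − 4| ≤ 5|t − 2| < 5·(ε/5) = ε.

δ = min(1, ε/5)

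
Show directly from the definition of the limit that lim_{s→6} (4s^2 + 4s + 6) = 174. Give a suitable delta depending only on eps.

delta = min(2, eps/60)

Suppose eps > 0. We want delta > 0 such that 0 < |s − 6| < delta implies |(4s^2 + 4s + 6) − 174| < eps.
(4s^2 + 4s + 6) − 174 = 4s^2 + 4s - 168 = (s − 6)(4s + 28).
So |(4s^2 + 4s + 6) − 174| = |s − 6|·|4s + 28|.
Require delta ≤ 2. Then |s − 6| < 2 gives |s| < 8, and by the triangle inequality |4s + 28| ≤ 4·8 + 28 = 60.
Hence |(4s^2 + 4s + 6) − 174| ≤ 60|s − 6| < eps provided |s − 6| < eps/60.
Take delta = min(2, eps/60). Then 0 < |s − 6| < delta gives both |s − 6| < 2 and |s − 6| < eps/60, so |(4s^2 + 4s + 6) − 174| < eps.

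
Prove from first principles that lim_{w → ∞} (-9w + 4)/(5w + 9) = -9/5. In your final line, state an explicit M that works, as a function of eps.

M = (101/25)/eps

Suppose eps > 0. We seek M > 0 such that w > M implies |(-9w + 4)/(5w + 9) + 9/5| < eps.
(-9w + 4)/(5w + 9) + 9/5 = (5(-9w + 4) − (-9)(5w + 9)) / (5(5w + 9)) = 101/(5(5w + 9)).
For w > 0 we have 5w + 9 > 5w, so |(-9w + 4)/(5w + 9) + 9/5| = 101/(5(5w + 9)) < 101/(5·5w) = (101/25)/w.
Thus |(-9w + 4)/(5w + 9) + 9/5| < eps whenever w > (101/25)/eps.
Take M = (101/25)/eps. If w > M then |(-9w + 4)/(5w + 9) + 9/5| < (101/25)/w < eps.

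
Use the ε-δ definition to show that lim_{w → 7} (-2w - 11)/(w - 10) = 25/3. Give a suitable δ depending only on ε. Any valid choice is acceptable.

δ = min(3/2, (9/62)ε)

Fix ε > 0. We want δ > 0 with 0 < |w − 7| < δ ⇒ |(-2w - 11)/(w - 10) − (25/3)| < ε.
Combining over a common denominator, (-2w - 11)/(w - 10) − (25/3) = [(-2w - 11)·(-3) − (-25)·(w - 10)] / [(-3)·(w - 10)] = 31(w − 7) / ((-3)(w - 10)).
So |(-2w - 11)/(w - 10) − (25/3)| = 31|w − 7| / (3·|w − 10|).
Require δ ≤ 3/2, so |w − 10| ≥ |-3| − |w − 7| > 3 − 3/2 = 3/2.
Hence |(-2w - 11)/(w - 10) − (25/3)| < 31|w − 7|/(3·(3/2)) = (62/9)|w − 7|, which is < ε once |w − 7| < (9/62)ε.
Take δ = min(3/2, (9/62)ε). Then 0 < |w − 7| < δ forces both bounds, so |(-2w - 11)/(w - 10) − (25/3)| < ε.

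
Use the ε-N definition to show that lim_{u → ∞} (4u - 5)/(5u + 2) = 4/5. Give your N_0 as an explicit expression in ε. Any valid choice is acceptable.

N_0 = (33/25)/ε

Let ε > 0. We seek N_0 > 0 such that u > N_0 implies |(4u - 5)/(5u + 2) − (4/5)| < ε.
(4u - 5)/(5u + 2) − (4/5) = (5(4u - 5) − 4(5u + 2)) / (5(5u + 2)) = -33/(5(5u + 2)).
For u > 0 we have 5u + 2 > 5u, so |(4u - 5)/(5u + 2) − (4/5)| = 33/(5(5u + 2)) < 33/(5·5u) = (33/25)/u.
Thus |(4u - 5)/(5u + 2) − (4/5)| < ε whenever u > (33/25)/ε.
Take N_0 = (33/25)/ε. If u > N_0 then |(4u - 5)/(5u + 2) − (4/5)| < (33/25)/u < ε.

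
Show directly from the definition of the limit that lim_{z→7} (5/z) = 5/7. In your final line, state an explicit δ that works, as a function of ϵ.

Fix ϵ > 0. We seek δ > 0 such that 0 < |z − 7| < δ implies |5/z − (5/7)| < ϵ.
|5/z − (5/7)| = 5·|7 − z|/(7·|z|) = 5|z − 7|/(7|z|).
Require δ ≤ 7/2 so that |z| > 7 − 7/2 = 7/2, hence 7|z| > 49/2.
Then |5/z − (5/7)| < 5|z − 7|/(49/2), which is < ϵ when |z − 7| < (49/10)ϵ.
Take δ = min(7/2, (49/10)ϵ). Then 0 < |z − 7| < δ gives both |z − 7| < 7/2 and |z − 7| < (49/10)ϵ, so |5/z − (5/7)| < ϵ.

δ = min(7/2, (49/10)ϵ)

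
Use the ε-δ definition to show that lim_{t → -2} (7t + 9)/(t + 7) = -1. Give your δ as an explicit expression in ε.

δ = min(5/2, (5/16)ε)

Suppose ε > 0. We want δ > 0 with 0 < |t + 2| < δ ⇒ |(7t + 9)/(t + 7) + 1| < ε.
Combining over a common denominator, (7t + 9)/(t + 7) + 1 = [(7t + 9)·5 − (-5)·(t + 7)] / [5·(t + 7)] = 40(t + 2) / (5(t + 7)).
So |(7t + 9)/(t + 7) + 1| = 40|t + 2| / (5·|t + 7|).
Restrict δ ≤ 5/2. Then |t + 2| < 5/2 gives |t + 7| = |(t + 2) + 5| ≥ 5 − 5/2 = 5/2.
Hence |(7t + 9)/(t + 7) + 1| < 40|t + 2|/(5·(5/2)) = (16/5)|t + 2|, which is < ε once |t + 2| < (5/16)ε.
Take δ = min(5/2, (5/16)ε). Then 0 < |t + 2| < δ forces both bounds, so |(7t + 9)/(t + 7) + 1| < ε.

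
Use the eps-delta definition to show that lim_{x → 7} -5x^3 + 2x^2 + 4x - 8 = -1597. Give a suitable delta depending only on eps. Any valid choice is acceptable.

delta = min(1, eps/811)

Suppose eps > 0. We want delta > 0 such that 0 < |x − 7| < delta implies |(-5x^3 + 2x^2 + 4x - 8) + 1597| < eps.
(-5x^3 + 2x^2 + 4x - 8) + 1597 = -5x^3 + 2x^2 + 4x + 1589 = (x − 7)(-5x^2 - 33x - 227).
So |(-5x^3 + 2x^2 + 4x - 8) + 1597| = |x − 7|·|-5x^2 - 33x - 227|.
Assume first that |x − 7| < 1, so |x| < 8. Then |-5x^2 - 33x - 227| ≤ 5·8^2 + 33·8 + 227 = 811.
Hence |(-5x^3 + 2x^2 + 4x - 8) + 1597| ≤ 811|x − 7| < eps provided |x − 7| < eps/811.
Choosing delta = min(1, eps/811) ensures both conditions, hence |(-5x^3 + 2x^2 + 4x - 8) + 1597| < eps.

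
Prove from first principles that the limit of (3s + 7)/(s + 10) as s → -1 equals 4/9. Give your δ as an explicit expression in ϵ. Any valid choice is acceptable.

δ = min(9/2, (81/46)ϵ)

Let ϵ > 0 be given. We want δ > 0 with 0 < |s + 1| < δ ⇒ |(3s + 7)/(s + 10) − (4/9)| < ϵ.
Combining over a common denominator, (3s + 7)/(s + 10) − (4/9) = [(3s + 7)·9 − 4·(s + 10)] / [9·(s + 10)] = 23(s + 1) / (9(s + 10)).
So |(3s + 7)/(s + 10) − (4/9)| = 23|s + 1| / (9·|s + 10|).
Require δ ≤ 9/2, so |s + 10| ≥ |9| − |s + 1| > 9 − 9/2 = 9/2.
Hence |(3s + 7)/(s + 10) − (4/9)| < 23|s + 1|/(9·(9/2)) = (46/81)|s + 1|, which is < ϵ once |s + 1| < (81/46)ϵ.
Take δ = min(9/2, (81/46)ϵ). Then 0 < |s + 1| < δ forces both bounds, so |(3s + 7)/(s + 10) − (4/9)| < ϵ.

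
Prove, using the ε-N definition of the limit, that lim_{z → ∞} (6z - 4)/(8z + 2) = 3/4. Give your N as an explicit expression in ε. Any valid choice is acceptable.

N = (11/16)/ε

Let ε > 0 be given. We seek N > 0 such that z > N implies |(6z - 4)/(8z + 2) − (3/4)| < ε.
(6z - 4)/(8z + 2) − (3/4) = (8(6z - 4) − 6(8z + 2)) / (8(8z + 2)) = -44/(8(8z + 2)).
For z > 0 we have 8z + 2 > 8z, so |(6z - 4)/(8z + 2) − (3/4)| = 44/(8(8z + 2)) < 44/(8·8z) = (11/16)/z.
Thus |(6z - 4)/(8z + 2) − (3/4)| < ε whenever z > (11/16)/ε.
Take N = (11/16)/ε. If z > N then |(6z - 4)/(8z + 2) − (3/4)| < (11/16)/z < ε.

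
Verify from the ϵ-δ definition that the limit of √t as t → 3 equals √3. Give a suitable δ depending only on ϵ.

δ = min(3, √3·ϵ)

Let ϵ > 0 be given. We want δ > 0 such that 0 < |t − 3| < δ implies |√t − √3| < ϵ.
Multiplying by the conjugate, |√t − √3| = |t − 3|/(√t + √3).
Restrict δ ≤ 3 so that |t − 3| < 3 forces t > 0, and then √t + √3 > √3.
Hence |√t − √3| < |t − 3|/√3, which is < ϵ once |t − 3| < √3·ϵ.
Take δ = min(3, √3·ϵ). If 0 < |t − 3| < δ then t > 0 and |√t − √3| < |t − 3|/√3 < ϵ.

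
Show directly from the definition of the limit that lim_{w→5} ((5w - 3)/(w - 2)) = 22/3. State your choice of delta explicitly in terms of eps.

delta = min(3/2, (9/14)eps)

Let eps > 0 be given. We want delta > 0 with 0 < |w − 5| < delta ⇒ |(5w - 3)/(w - 2) − (22/3)| < eps.
Combining over a common denominator, (5w - 3)/(w - 2) − (22/3) = [(5w - 3)·3 − 22·(w - 2)] / [3·(w - 2)] = -7(w − 5) / (3(w - 2)).
So |(5w - 3)/(w - 2) − (22/3)| = 7|w − 5| / (3·|w − 2|).
Require delta ≤ 3/2, so |w − 2| ≥ |3| − |w − 5| > 3 − 3/2 = 3/2.
Hence |(5w - 3)/(w - 2) − (22/3)| < 7|w − 5|/(3·(3/2)) = (14/9)|w − 5|, which is < eps once |w − 5| < (9/14)eps.
Take delta = min(3/2, (9/14)eps). Then 0 < |w − 5| < delta forces both bounds, so |(5w - 3)/(w - 2) − (22/3)| < eps.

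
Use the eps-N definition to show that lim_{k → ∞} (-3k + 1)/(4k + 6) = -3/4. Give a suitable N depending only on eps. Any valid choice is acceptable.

Suppose eps > 0. For k ≥ 1, |(-3k + 1)/(4k + 6) + 3/4| = |22|/(4(4k + 6)) = 22/(4(4k + 6)).
Since 4k + 6 ≥ 4k for k ≥ 1, this is ≤ 22/(4·4k) = (11/8)/k.
So |(-3k + 1)/(4k + 6) + 3/4| < eps whenever k > (11/8)/eps.
Take N = (11/8)/eps. If k > N then |(-3k + 1)/(4k + 6) + 3/4| ≤ (11/8)/k < eps.

N = (11/8)/eps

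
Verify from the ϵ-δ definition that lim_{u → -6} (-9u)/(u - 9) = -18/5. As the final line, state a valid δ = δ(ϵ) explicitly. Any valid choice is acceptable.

Fix ϵ > 0. We want δ > 0 with 0 < |u + 6| < δ ⇒ |(-9u)/(u - 9) + 18/5| < ϵ.
Combining over a common denominator, (-9u)/(u - 9) + 18/5 = [(-9u)·(-15) − 54·(u - 9)] / [(-15)·(u - 9)] = 81(u + 6) / ((-15)(u - 9)).
So |(-9u)/(u - 9) + 18/5| = 81|u + 6| / (15·|u − 9|).
Restrict δ ≤ 15/2. Then |u + 6| < 15/2 gives |u − 9| = |(u + 6) + (-15)| ≥ 15 − 15/2 = 15/2.
Hence |(-9u)/(u - 9) + 18/5| < 81|u + 6|/(15·(15/2)) = (18/25)|u + 6|, which is < ϵ once |u + 6| < (25/18)ϵ.
Take δ = min(15/2, (25/18)ϵ). Then 0 < |u + 6| < δ forces both bounds, so |(-9u)/(u - 9) + 18/5| < ϵ.

δ = min(15/2, (25/18)ϵ)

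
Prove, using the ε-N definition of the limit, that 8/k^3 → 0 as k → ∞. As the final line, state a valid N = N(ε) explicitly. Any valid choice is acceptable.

N = (8/ε)^{1/3}

Let ε > 0 be given. For k ≥ 1, |8/k^3 − 0| = 8/k^3.
8/k^3 < ε ⇔ k^3 > 8/ε ⇔ k > (8/ε)^{1/3}.
Take N = (8/ε)^{1/3}. Then k > N implies 8/k^3 < ε.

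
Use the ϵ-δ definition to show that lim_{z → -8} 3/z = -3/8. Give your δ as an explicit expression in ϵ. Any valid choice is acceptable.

δ = min(4, (32/3)ϵ)

Fix ϵ > 0. We seek δ > 0 such that 0 < |z + 8| < δ implies |3/z + 3/8| < ϵ.
|3/z + 3/8| = 3·|-8 − z|/(8·|z|) = 3|z + 8|/(8|z|).
Require δ ≤ 4 so that |z| > 8 − 4 = 4, hence 8|z| > 32.
Then |3/z + 3/8| < 3|z + 8|/32, which is < ϵ when |z + 8| < (32/3)ϵ.
Take δ = min(4, (32/3)ϵ). Then 0 < |z + 8| < δ gives both |z + 8| < 4 and |z + 8| < (32/3)ϵ, so |3/z + 3/8| < ϵ.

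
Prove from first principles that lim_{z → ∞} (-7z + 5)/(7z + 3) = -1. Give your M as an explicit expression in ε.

M = (8/7)/ε

Let ε > 0 be given. We seek M > 0 such that z > M implies |(-7z + 5)/(7z + 3) + 1| < ε.
(-7z + 5)/(7z + 3) + 1 = (7(-7z + 5) − (-7)(7z + 3)) / (7(7z + 3)) = 56/(7(7z + 3)).
For z > 0 we have 7z + 3 > 7z, so |(-7z + 5)/(7z + 3) + 1| = 56/(7(7z + 3)) < 56/(7·7z) = (8/7)/z.
Thus |(-7z + 5)/(7z + 3) + 1| < ε whenever z > (8/7)/ε.
Take M = (8/7)/ε. If z > M then |(-7z + 5)/(7z + 3) + 1| < (8/7)/z < ε.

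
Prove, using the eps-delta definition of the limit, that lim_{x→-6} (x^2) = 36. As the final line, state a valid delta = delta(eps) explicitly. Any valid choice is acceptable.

Suppose eps > 0. We seek delta > 0 with 0 < |x + 6| < delta ⇒ |x^2 − 36| < eps.
Factor: x^2 − 36 = (x + 6)(x - 6), so |x^2 − 36| = |x + 6|·|x - 6|.
Impose delta ≤ 1 so that |x| < 7; then |x - 6| ≤ 13.
Hence |x^2 − 36| ≤ 13|x + 6|, which is < eps once |x + 6| < eps/13.
Take delta = min(1, eps/13). If 0 < |x + 6| < delta then both bounds hold and |x^2 − 36| ≤ 13|x + 6| < 13·(eps/13) = eps.

delta = min(1, eps/13)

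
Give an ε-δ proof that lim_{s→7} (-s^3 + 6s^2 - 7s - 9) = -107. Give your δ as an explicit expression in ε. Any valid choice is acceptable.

δ = min(1, ε/86)

Let ε > 0. We want δ > 0 such that 0 < |s − 7| < δ implies |(-s^3 + 6s^2 - 7s - 9) + 107| < ε.
(-s^3 + 6s^2 - 7s - 9) + 107 = -s^3 + 6s^2 - 7s + 98 = (s − 7)(-s^2 - s - 14).
So |(-s^3 + 6s^2 - 7s - 9) + 107| = |s − 7|·|-s^2 - s - 14|.
Require δ ≤ 1. Then |s − 7| < 1 gives |s| < 8, and by the triangle inequality |-s^2 - s - 14| ≤ 8^2 + 8 + 14 = 86.
Hence |(-s^3 + 6s^2 - 7s - 9) + 107| ≤ 86|s − 7| < ε provided |s − 7| < ε/86.
Choosing δ = min(1, ε/86) ensures both conditions, hence |(-s^3 + 6s^2 - 7s - 9) + 107| < ε.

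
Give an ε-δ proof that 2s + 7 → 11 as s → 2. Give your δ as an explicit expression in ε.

δ = ε/2

Let ε > 0 be given. We need δ > 0 so that 0 < |s − 2| < δ implies |(2s + 7) − 11| < ε.
|(2s + 7) − 11| = |2s - 4| = 2|s − 2|.
Thus it suffices that |s − 2| < ε/2.
Take δ = ε/2. If 0 < |s − 2| < δ then |(2s + 7) − 11| = 2|s − 2| < 2·(ε/2) = ε.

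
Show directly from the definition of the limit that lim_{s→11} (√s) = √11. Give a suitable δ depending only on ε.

δ = min(11, √11·ε)

Fix ε > 0. We want δ > 0 such that 0 < |s − 11| < δ implies |√s − √11| < ε.
Multiplying by the conjugate, |√s − √11| = |s − 11|/(√s + √11).
Restrict δ ≤ 11 so that |s − 11| < 11 forces s > 0, and then √s + √11 > √11.
Hence |√s − √11| < |s − 11|/√11, which is < ε once |s − 11| < √11·ε.
Take δ = min(11, √11·ε). If 0 < |s − 11| < δ then s > 0 and |√s − √11| < |s − 11|/√11 < ε.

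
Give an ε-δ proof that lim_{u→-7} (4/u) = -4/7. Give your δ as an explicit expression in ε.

δ = min(7/2, (49/8)ε)

Let ε > 0 be given. We seek δ > 0 such that 0 < |u + 7| < δ implies |4/u + 4/7| < ε.
|4/u + 4/7| = 4·|-7 − u|/(7·|u|) = 4|u + 7|/(7|u|).
Require δ ≤ 7/2 so that |u| > 7 − 7/2 = 7/2, hence 7|u| > 49/2.
Then |4/u + 4/7| < 4|u + 7|/(49/2), which is < ε when |u + 7| < (49/8)ε.
Take δ = min(7/2, (49/8)ε). Then 0 < |u + 7| < δ gives both |u + 7| < 7/2 and |u + 7| < (49/8)ε, so |4/u + 4/7| < ε.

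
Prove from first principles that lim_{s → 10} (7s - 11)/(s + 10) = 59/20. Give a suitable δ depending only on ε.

δ = min(10, (200/81)ε)

Suppose ε > 0. We want δ > 0 with 0 < |s − 10| < δ ⇒ |(7s - 11)/(s + 10) − (59/20)| < ε.
Combining over a common denominator, (7s - 11)/(s + 10) − (59/20) = [(7s - 11)·20 − 59·(s + 10)] / [20·(s + 10)] = 81(s − 10) / (20(s + 10)).
So |(7s - 11)/(s + 10) − (59/20)| = 81|s − 10| / (20·|s + 10|).
Require δ ≤ 10, so |s + 10| ≥ |20| − |s − 10| > 20 − 10 = 10.
Hence |(7s - 11)/(s + 10) − (59/20)| < 81|s − 10|/(20·10) = (81/200)|s − 10|, which is < ε once |s − 10| < (200/81)ε.
Take δ = min(10, (200/81)ε). Then 0 < |s − 10| < δ forces both bounds, so |(7s - 11)/(s + 10) − (59/20)| < ε.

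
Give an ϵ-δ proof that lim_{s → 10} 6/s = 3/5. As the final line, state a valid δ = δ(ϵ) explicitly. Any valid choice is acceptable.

δ = min(5, (25/3)ϵ)

Let ϵ > 0. We seek δ > 0 such that 0 < |s − 10| < δ implies |6/s − (3/5)| < ϵ.
|6/s − (3/5)| = 6·|10 − s|/(10·|s|) = 6|s − 10|/(10|s|).
Restrict δ ≤ 5. Then |s − 10| < 5 gives |s| > 5, so 10|s| > 50.
Then |6/s − (3/5)| < 6|s − 10|/50, which is < ϵ when |s − 10| < (25/3)ϵ.
Take δ = min(5, (25/3)ϵ). Then 0 < |s − 10| < δ gives both |s − 10| < 5 and |s − 10| < (25/3)ϵ, so |6/s − (3/5)| < ϵ.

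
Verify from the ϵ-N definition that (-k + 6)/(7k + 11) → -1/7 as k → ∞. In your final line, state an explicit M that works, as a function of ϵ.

M = (53/49)/ϵ

Fix ϵ > 0. For k ≥ 1, |(-k + 6)/(7k + 11) + 1/7| = |53|/(7(7k + 11)) = 53/(7(7k + 11)).
Since 7k + 11 ≥ 7k for k ≥ 1, this is ≤ 53/(7·7k) = (53/49)/k.
So |(-k + 6)/(7k + 11) + 1/7| < ϵ whenever k > (53/49)/ϵ.
Take M = (53/49)/ϵ. If k > M then |(-k + 6)/(7k + 11) + 1/7| ≤ (53/49)/k < ϵ.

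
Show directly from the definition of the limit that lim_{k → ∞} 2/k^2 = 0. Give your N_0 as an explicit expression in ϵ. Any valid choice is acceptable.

Suppose ϵ > 0. For k ≥ 1, |2/k^2 − 0| = 2/k^2.
2/k^2 < ϵ ⇔ k^2 > 2/ϵ ⇔ k > (2/ϵ)^{1/2}.
Take N_0 = (2/ϵ)^{1/2}. Then k > N_0 implies 2/k^2 < ϵ.

N_0 = (2/ϵ)^{1/2}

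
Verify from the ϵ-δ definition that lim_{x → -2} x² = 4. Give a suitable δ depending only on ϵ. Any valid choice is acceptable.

δ = min(1, ϵ/5)

Fix ϵ > 0. We seek δ > 0 with 0 < |x + 2| < δ ⇒ |x² − 4| < ϵ.
Factor: x² − 4 = (x + 2)(x - 2), so |x² − 4| = |x + 2|·|x - 2|.
Restrict δ ≤ 1. Then |x + 2| < 1 gives |x| < 3, so by the triangle inequality |x - 2| ≤ 3 + 2 = 5.
Hence |x² − 4| ≤ 5|x + 2|, which is < ϵ once |x + 2| < ϵ/5.
Take δ = min(1, ϵ/5). If 0 < |x + 2| < δ then both bounds hold and |x² − 4| ≤ 5|x + 2| < 5·(ϵ/5) = ϵ.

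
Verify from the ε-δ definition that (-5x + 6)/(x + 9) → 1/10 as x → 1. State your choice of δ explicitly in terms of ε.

Fix ε > 0. We want δ > 0 with 0 < |x − 1| < δ ⇒ |(-5x + 6)/(x + 9) − (1/10)| < ε.
Combining over a common denominator, (-5x + 6)/(x + 9) − (1/10) = [(-5x + 6)·10 − 1·(x + 9)] / [10·(x + 9)] = -51(x − 1) / (10(x + 9)).
So |(-5x + 6)/(x + 9) − (1/10)| = 51|x − 1| / (10·|x + 9|).
Require δ ≤ 5, so |x + 9| ≥ |10| − |x − 1| > 10 − 5 = 5.
Hence |(-5x + 6)/(x + 9) − (1/10)| < 51|x − 1|/(10·5) = (51/50)|x − 1|, which is < ε once |x − 1| < (50/51)ε.
Take δ = min(5, (50/51)ε). Then 0 < |x − 1| < δ forces both bounds, so |(-5x + 6)/(x + 9) − (1/10)| < ε.

δ = min(5, (50/51)ε)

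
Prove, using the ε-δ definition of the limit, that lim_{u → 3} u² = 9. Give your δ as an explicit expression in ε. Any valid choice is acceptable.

Let ε > 0 be given. We seek δ > 0 with 0 < |u − 3| < δ ⇒ |u² − 9| < ε.
Factor: u² − 9 = (u − 3)(u + 3), so |u² − 9| = |u − 3|·|u + 3|.
Impose δ ≤ 2 so that |u| < 5; then |u + 3| ≤ 8.
Hence |u² − 9| ≤ 8|u − 3|, which is < ε once |u − 3| < ε/8.
Take δ = min(2, ε/8). If 0 < |u − 3| < δ then both bounds hold and |u² − 9| ≤ 8|u − 3| < 8·(ε/8) = ε.

δ = min(2, ε/8)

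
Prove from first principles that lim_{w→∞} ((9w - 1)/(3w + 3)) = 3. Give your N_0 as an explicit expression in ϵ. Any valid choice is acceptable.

N_0 = (10/3)/ϵ

Fix ϵ > 0. We seek N_0 > 0 such that w > N_0 implies |(9w - 1)/(3w + 3) − 3| < ϵ.
(9w - 1)/(3w + 3) − 3 = (3(9w - 1) − 9(3w + 3)) / (3(3w + 3)) = -30/(3(3w + 3)).
For w > 0 we have 3w + 3 > 3w, so |(9w - 1)/(3w + 3) − 3| = 30/(3(3w + 3)) < 30/(3·3w) = (10/3)/w.
Thus |(9w - 1)/(3w + 3) − 3| < ϵ whenever w > (10/3)/ϵ.
Take N_0 = (10/3)/ϵ. If w > N_0 then |(9w - 1)/(3w + 3) − 3| < (10/3)/w < ϵ.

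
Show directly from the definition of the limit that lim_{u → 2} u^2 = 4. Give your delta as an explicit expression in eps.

delta = min(1, eps/5)

Let eps > 0 be given. We seek delta > 0 with 0 < |u − 2| < delta ⇒ |u^2 − 4| < eps.
Factor: u^2 − 4 = (u − 2)(u + 2), so |u^2 − 4| = |u − 2|·|u + 2|.
Restrict delta ≤ 1. Then |u − 2| < 1 gives |u| < 3, so by the triangle inequality |u + 2| ≤ 3 + 2 = 5.
Hence |u^2 − 4| ≤ 5|u − 2|, which is < eps once |u − 2| < eps/5.
Take delta = min(1, eps/5). If 0 < |u − 2| < delta then both bounds hold and |u^2 − 4| ≤ 5|u − 2| < 5·(eps/5) = eps.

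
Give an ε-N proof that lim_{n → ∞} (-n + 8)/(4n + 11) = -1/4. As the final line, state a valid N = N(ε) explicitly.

N = (43/16)/ε

Let ε > 0. For n ≥ 1, |(-n + 8)/(4n + 11) + 1/4| = |43|/(4(4n + 11)) = 43/(4(4n + 11)).
Since 4n + 11 ≥ 4n for n ≥ 1, this is ≤ 43/(4·4n) = (43/16)/n.
So |(-n + 8)/(4n + 11) + 1/4| < ε whenever n > (43/16)/ε.
Take N = (43/16)/ε. If n > N then |(-n + 8)/(4n + 11) + 1/4| ≤ (43/16)/n < ε.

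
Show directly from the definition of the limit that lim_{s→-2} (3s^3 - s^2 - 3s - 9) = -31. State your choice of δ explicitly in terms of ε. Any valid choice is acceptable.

Fix ε > 0. We want δ > 0 such that 0 < |s + 2| < δ implies |(3s^3 - s^2 - 3s - 9) + 31| < ε.
(3s^3 - s^2 - 3s - 9) + 31 = 3s^3 - s^2 - 3s + 22 = (s + 2)(3s^2 - 7s + 11).
So |(3s^3 - s^2 - 3s - 9) + 31| = |s + 2|·|3s^2 - 7s + 11|.
Require δ ≤ 1. Then |s + 2| < 1 gives |s| < 3, and by the triangle inequality |3s^2 - 7s + 11| ≤ 3·3^2 + 7·3 + 11 = 59.
Hence |(3s^3 - s^2 - 3s - 9) + 31| ≤ 59|s + 2| < ε provided |s + 2| < ε/59.
Choosing δ = min(1, ε/59) ensures both conditions, hence |(3s^3 - s^2 - 3s - 9) + 31| < ε.

δ = min(1, ε/59)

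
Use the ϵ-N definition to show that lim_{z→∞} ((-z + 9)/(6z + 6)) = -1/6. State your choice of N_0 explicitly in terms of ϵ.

Suppose ϵ > 0. We seek N_0 > 0 such that z > N_0 implies |(-z + 9)/(6z + 6) + 1/6| < ϵ.
(-z + 9)/(6z + 6) + 1/6 = (6(-z + 9) − (-1)(6z + 6)) / (6(6z + 6)) = 60/(6(6z + 6)).
For z > 0 we have 6z + 6 > 6z, so |(-z + 9)/(6z + 6) + 1/6| = 60/(6(6z + 6)) < 60/(6·6z) = (5/3)/z.
Thus |(-z + 9)/(6z + 6) + 1/6| < ϵ whenever z > (5/3)/ϵ.
Take N_0 = (5/3)/ϵ. If z > N_0 then |(-z + 9)/(6z + 6) + 1/6| < (5/3)/z < ϵ.

N_0 = (5/3)/ϵ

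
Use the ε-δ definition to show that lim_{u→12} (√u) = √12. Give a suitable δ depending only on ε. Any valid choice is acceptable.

δ = min(12, √12·ε)

Let ε > 0 be given. We want δ > 0 such that 0 < |u − 12| < δ implies |√u − √12| < ε.
Multiplying by the conjugate, |√u − √12| = |u − 12|/(√u + √12).
Restrict δ ≤ 12 so that |u − 12| < 12 forces u > 0, and then √u + √12 > √12.
Hence |√u − √12| < |u − 12|/√12, which is < ε once |u − 12| < √12·ε.
Take δ = min(12, √12·ε). If 0 < |u − 12| < δ then u > 0 and |√u − √12| < |u − 12|/√12 < ε.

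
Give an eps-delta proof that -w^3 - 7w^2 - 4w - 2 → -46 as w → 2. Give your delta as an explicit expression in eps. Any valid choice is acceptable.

Let eps > 0 be given. We want delta > 0 such that 0 < |w − 2| < delta implies |(-w^3 - 7w^2 - 4w - 2) + 46| < eps.
(-w^3 - 7w^2 - 4w - 2) + 46 = -w^3 - 7w^2 - 4w + 44 = (w − 2)(-w^2 - 9w - 22).
So |(-w^3 - 7w^2 - 4w - 2) + 46| = |w − 2|·|-w^2 - 9w - 22|.
Assume first that |w − 2| < 1, so |w| < 3. Then |-w^2 - 9w - 22| ≤ 3^2 + 9·3 + 22 = 58.
Hence |(-w^3 - 7w^2 - 4w - 2) + 46| ≤ 58|w − 2| < eps provided |w − 2| < eps/58.
Choosing delta = min(1, eps/58) ensures both conditions, hence |(-w^3 - 7w^2 - 4w - 2) + 46| < eps.

delta = min(1, eps/58)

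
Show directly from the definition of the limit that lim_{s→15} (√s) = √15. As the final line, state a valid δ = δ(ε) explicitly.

Let ε > 0. We want δ > 0 such that 0 < |s − 15| < δ implies |√s − √15| < ε.
Rationalise: √s − √15 = (s − 15)/(√s + √15), so |√s − √15| = |s − 15|/(√s + √15).
Restrict δ ≤ 15 so that |s − 15| < 15 forces s > 0, and then √s + √15 > √15.
Hence |√s − √15| < |s − 15|/√15, which is < ε once |s − 15| < √15·ε.
Take δ = min(15, √15·ε). If 0 < |s − 15| < δ then s > 0 and |√s − √15| < |s − 15|/√15 < ε.

δ = min(15, √15·ε)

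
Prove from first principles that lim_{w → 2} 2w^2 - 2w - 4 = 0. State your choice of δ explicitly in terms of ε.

δ = min(1, ε/8)

Let ε > 0 be given. We want δ > 0 such that 0 < |w − 2| < δ implies |(2w^2 - 2w - 4)| < ε.
(2w^2 - 2w - 4) = 2w^2 - 2w - 4 = (w − 2)(2w + 2).
So |(2w^2 - 2w - 4)| = |w − 2|·|2w + 2|.
Require δ ≤ 1. Then |w − 2| < 1 gives |w| < 3, and by the triangle inequality |2w + 2| ≤ 2·3 + 2 = 8.
Hence |(2w^2 - 2w - 4)| ≤ 8|w − 2| < ε provided |w − 2| < ε/8.
Choosing δ = min(1, ε/8) ensures both conditions, hence |(2w^2 - 2w - 4)| < ε.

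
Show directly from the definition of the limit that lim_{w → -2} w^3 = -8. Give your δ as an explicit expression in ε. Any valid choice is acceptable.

Suppose ε > 0. We seek δ > 0 with 0 < |w + 2| < δ ⇒ |w^3 + 8| < ε.
Factor: w^3 + 8 = (w + 2)(w^2 - 2w + 4), so |w^3 + 8| = |w + 2|·|w^2 - 2w + 4|.
Restrict δ ≤ 2. Then |w + 2| < 2 gives |w| < 4, so by the triangle inequality |w^2 - 2w + 4| ≤ 4^2 + 2·4 + 4 = 28.
Hence |w^3 + 8| ≤ 28|w + 2|, which is < ε once |w + 2| < ε/28.
Take δ = min(2, ε/28). If 0 < |w + 2| < δ then both bounds hold and |w^3 + 8| ≤ 28|w + 2| < 28·(ε/28) = ε.

δ = min(2, ε/28)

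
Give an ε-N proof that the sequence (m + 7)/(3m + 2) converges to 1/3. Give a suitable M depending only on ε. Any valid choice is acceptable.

M = (19/9)/ε

Let ε > 0. For m ≥ 1, |(m + 7)/(3m + 2) − (1/3)| = |19|/(3(3m + 2)) = 19/(3(3m + 2)).
Since 3m + 2 ≥ 3m for m ≥ 1, this is ≤ 19/(3·3m) = (19/9)/m.
So |(m + 7)/(3m + 2) − (1/3)| < ε whenever m > (19/9)/ε.
Take M = (19/9)/ε. If m > M then |(m + 7)/(3m + 2) − (1/3)| ≤ (19/9)/m < ε.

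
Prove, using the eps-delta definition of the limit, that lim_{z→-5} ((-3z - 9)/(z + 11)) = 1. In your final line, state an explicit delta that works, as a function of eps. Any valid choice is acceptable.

Suppose eps > 0. We want delta > 0 with 0 < |z + 5| < delta ⇒ |(-3z - 9)/(z + 11) − 1| < eps.
Combining over a common denominator, (-3z - 9)/(z + 11) − 1 = [(-3z - 9)·6 − 6·(z + 11)] / [6·(z + 11)] = -24(z + 5) / (6(z + 11)).
So |(-3z - 9)/(z + 11) − 1| = 24|z + 5| / (6·|z + 11|).
Require delta ≤ 3, so |z + 11| ≥ |6| − |z + 5| > 6 − 3 = 3.
Hence |(-3z - 9)/(z + 11) − 1| < 24|z + 5|/(6·3) = (4/3)|z + 5|, which is < eps once |z + 5| < (3/4)eps.
Take delta = min(3, (3/4)eps). Then 0 < |z + 5| < delta forces both bounds, so |(-3z - 9)/(z + 11) − 1| < eps.

delta = min(3, (3/4)eps)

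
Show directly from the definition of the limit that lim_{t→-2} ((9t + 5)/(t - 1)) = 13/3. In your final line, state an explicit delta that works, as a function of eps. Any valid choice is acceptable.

Fix eps > 0. We want delta > 0 with 0 < |t + 2| < delta ⇒ |(9t + 5)/(t - 1) − (13/3)| < eps.
Combining over a common denominator, (9t + 5)/(t - 1) − (13/3) = [(9t + 5)·(-3) − (-13)·(t - 1)] / [(-3)·(t - 1)] = -14(t + 2) / ((-3)(t - 1)).
So |(9t + 5)/(t - 1) − (13/3)| = 14|t + 2| / (3·|t − 1|).
Require delta ≤ 3/2, so |t − 1| ≥ |-3| − |t + 2| > 3 − 3/2 = 3/2.
Hence |(9t + 5)/(t - 1) − (13/3)| < 14|t + 2|/(3·(3/2)) = (28/9)|t + 2|, which is < eps once |t + 2| < (9/28)eps.
Take delta = min(3/2, (9/28)eps). Then 0 < |t + 2| < delta forces both bounds, so |(9t + 5)/(t - 1) − (13/3)| < eps.

delta = min(3/2, (9/28)eps)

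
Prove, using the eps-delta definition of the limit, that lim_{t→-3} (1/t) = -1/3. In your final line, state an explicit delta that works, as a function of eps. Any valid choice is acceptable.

delta = min(3/2, (9/2)eps)

Fix eps > 0. We seek delta > 0 such that 0 < |t + 3| < delta implies |1/t + 1/3| < eps.
|1/t + 1/3| = |-3 − t|/(3·|t|) = |t + 3|/(3|t|).
Restrict delta ≤ 3/2. Then |t + 3| < 3/2 gives |t| > 3/2, so 3|t| > 9/2.
Then |1/t + 1/3| < |t + 3|/(9/2), which is < eps when |t + 3| < (9/2)eps.
Take delta = min(3/2, (9/2)eps). Then 0 < |t + 3| < delta gives both |t + 3| < 3/2 and |t + 3| < (9/2)eps, so |1/t + 1/3| < eps.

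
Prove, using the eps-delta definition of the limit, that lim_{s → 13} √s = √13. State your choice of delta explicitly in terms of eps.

delta = min(13, √13·eps)

Let eps > 0 be given. We want delta > 0 such that 0 < |s − 13| < delta implies |√s − √13| < eps.
Multiplying by the conjugate, |√s − √13| = |s − 13|/(√s + √13).
Restrict delta ≤ 13 so that |s − 13| < 13 forces s > 0, and then √s + √13 > √13.
Hence |√s − √13| < |s − 13|/√13, which is < eps once |s − 13| < √13·eps.
Take delta = min(13, √13·eps). If 0 < |s − 13| < delta then s > 0 and |√s − √13| < |s − 13|/√13 < eps.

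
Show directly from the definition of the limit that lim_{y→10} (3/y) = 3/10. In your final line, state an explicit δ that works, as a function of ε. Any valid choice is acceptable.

δ = min(5, (50/3)ε)

Let ε > 0. We seek δ > 0 such that 0 < |y − 10| < δ implies |3/y − (3/10)| < ε.
|3/y − (3/10)| = 3·|10 − y|/(10·|y|) = 3|y − 10|/(10|y|).
Restrict δ ≤ 5. Then |y − 10| < 5 gives |y| > 5, so 10|y| > 50.
Then |3/y − (3/10)| < 3|y − 10|/50, which is < ε when |y − 10| < (50/3)ε.
Take δ = min(5, (50/3)ε). Then 0 < |y − 10| < δ gives both |y − 10| < 5 and |y − 10| < (50/3)ε, so |3/y − (3/10)| < ε.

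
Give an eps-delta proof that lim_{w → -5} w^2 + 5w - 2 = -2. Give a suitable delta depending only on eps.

delta = min(1, eps/6)

Let eps > 0 be given. We want delta > 0 such that 0 < |w + 5| < delta implies |(w^2 + 5w - 2) + 2| < eps.
(w^2 + 5w - 2) + 2 = w^2 + 5w = (w + 5)(w).
So |(w^2 + 5w - 2) + 2| = |w + 5|·|w|.
Assume first that |w + 5| < 1, so |w| < 6. Then |w| ≤ 6 = 6.
Hence |(w^2 + 5w - 2) + 2| ≤ 6|w + 5| < eps provided |w + 5| < eps/6.
Choosing delta = min(1, eps/6) ensures both conditions, hence |(w^2 + 5w - 2) + 2| < eps.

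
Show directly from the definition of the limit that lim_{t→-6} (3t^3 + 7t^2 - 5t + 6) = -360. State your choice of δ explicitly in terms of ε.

Let ε > 0. We want δ > 0 such that 0 < |t + 6| < δ implies |(3t^3 + 7t^2 - 5t + 6) + 360| < ε.
(3t^3 + 7t^2 - 5t + 6) + 360 = 3t^3 + 7t^2 - 5t + 366 = (t + 6)(3t^2 - 11t + 61).
So |(3t^3 + 7t^2 - 5t + 6) + 360| = |t + 6|·|3t^2 - 11t + 61|.
Require δ ≤ 1. Then |t + 6| < 1 gives |t| < 7, and by the triangle inequality |3t^2 - 11t + 61| ≤ 3·7^2 + 11·7 + 61 = 285.
Hence |(3t^3 + 7t^2 - 5t + 6) + 360| ≤ 285|t + 6| < ε provided |t + 6| < ε/285.
Take δ = min(1, ε/285). Then 0 < |t + 6| < δ gives both |t + 6| < 1 and |t + 6| < ε/285, so |(3t^3 + 7t^2 - 5t + 6) + 360| < ε.

δ = min(1, ε/285)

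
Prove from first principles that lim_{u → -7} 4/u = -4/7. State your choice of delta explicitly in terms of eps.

Let eps > 0 be given. We seek delta > 0 such that 0 < |u + 7| < delta implies |4/u + 4/7| < eps.
|4/u + 4/7| = 4·|-7 − u|/(7·|u|) = 4|u + 7|/(7|u|).
Restrict delta ≤ 7/2. Then |u + 7| < 7/2 gives |u| > 7/2, so 7|u| > 49/2.
Then |4/u + 4/7| < 4|u + 7|/(49/2), which is < eps when |u + 7| < (49/8)eps.
Take delta = min(7/2, (49/8)eps). Then 0 < |u + 7| < delta gives both |u + 7| < 7/2 and |u + 7| < (49/8)eps, so |4/u + 4/7| < eps.

delta = min(7/2, (49/8)eps)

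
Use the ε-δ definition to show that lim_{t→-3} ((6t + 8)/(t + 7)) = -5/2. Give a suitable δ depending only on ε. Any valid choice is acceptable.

δ = min(2, (4/17)ε)

Let ε > 0 be given. We want δ > 0 with 0 < |t + 3| < δ ⇒ |(6t + 8)/(t + 7) + 5/2| < ε.
Combining over a common denominator, (6t + 8)/(t + 7) + 5/2 = [(6t + 8)·4 − (-10)·(t + 7)] / [4·(t + 7)] = 34(t + 3) / (4(t + 7)).
So |(6t + 8)/(t + 7) + 5/2| = 34|t + 3| / (4·|t + 7|).
Require δ ≤ 2, so |t + 7| ≥ |4| − |t + 3| > 4 − 2 = 2.
Hence |(6t + 8)/(t + 7) + 5/2| < 34|t + 3|/(4·2) = (17/4)|t + 3|, which is < ε once |t + 3| < (4/17)ε.
Take δ = min(2, (4/17)ε). Then 0 < |t + 3| < δ forces both bounds, so |(6t + 8)/(t + 7) + 5/2| < ε.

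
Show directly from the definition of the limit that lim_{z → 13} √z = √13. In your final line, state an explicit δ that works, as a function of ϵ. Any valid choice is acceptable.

δ = min(13, √13·ϵ)

Suppose ϵ > 0. We want δ > 0 such that 0 < |z − 13| < δ implies |√z − √13| < ϵ.
Rationalise: √z − √13 = (z − 13)/(√z + √13), so |√z − √13| = |z − 13|/(√z + √13).
Restrict δ ≤ 13 so that |z − 13| < 13 forces z > 0, and then √z + √13 > √13.
Hence |√z − √13| < |z − 13|/√13, which is < ϵ once |z − 13| < √13·ϵ.
Take δ = min(13, √13·ϵ). If 0 < |z − 13| < δ then z > 0 and |√z − √13| < |z − 13|/√13 < ϵ.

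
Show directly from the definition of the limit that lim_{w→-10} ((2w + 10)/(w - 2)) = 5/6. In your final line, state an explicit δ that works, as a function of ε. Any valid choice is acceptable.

Suppose ε > 0. We want δ > 0 with 0 < |w + 10| < δ ⇒ |(2w + 10)/(w - 2) − (5/6)| < ε.
Combining over a common denominator, (2w + 10)/(w - 2) − (5/6) = [(2w + 10)·(-12) − (-10)·(w - 2)] / [(-12)·(w - 2)] = -14(w + 10) / ((-12)(w - 2)).
So |(2w + 10)/(w - 2) − (5/6)| = 14|w + 10| / (12·|w − 2|).
Require δ ≤ 6, so |w − 2| ≥ |-12| − |w + 10| > 12 − 6 = 6.
Hence |(2w + 10)/(w - 2) − (5/6)| < 14|w + 10|/(12·6) = (7/36)|w + 10|, which is < ε once |w + 10| < (36/7)ε.
Take δ = min(6, (36/7)ε). Then 0 < |w + 10| < δ forces both bounds, so |(2w + 10)/(w - 2) − (5/6)| < ε.

δ = min(6, (36/7)ε)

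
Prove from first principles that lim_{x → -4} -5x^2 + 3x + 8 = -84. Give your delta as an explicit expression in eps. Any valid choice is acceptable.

delta = min(2, eps/53)

Let eps > 0. We want delta > 0 such that 0 < |x + 4| < delta implies |(-5x^2 + 3x + 8) + 84| < eps.
(-5x^2 + 3x + 8) + 84 = -5x^2 + 3x + 92 = (x + 4)(-5x + 23).
So |(-5x^2 + 3x + 8) + 84| = |x + 4|·|-5x + 23|.
Require delta ≤ 2. Then |x + 4| < 2 gives |x| < 6, and by the triangle inequality |-5x + 23| ≤ 5·6 + 23 = 53.
Hence |(-5x^2 + 3x + 8) + 84| ≤ 53|x + 4| < eps provided |x + 4| < eps/53.
Take delta = min(2, eps/53). Then 0 < |x + 4| < delta gives both |x + 4| < 2 and |x + 4| < eps/53, so |(-5x^2 + 3x + 8) + 84| < eps.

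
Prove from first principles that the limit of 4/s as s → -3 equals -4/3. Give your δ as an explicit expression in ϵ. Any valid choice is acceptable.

Let ϵ > 0. We seek δ > 0 such that 0 < |s + 3| < δ implies |4/s + 4/3| < ϵ.
|4/s + 4/3| = 4·|-3 − s|/(3·|s|) = 4|s + 3|/(3|s|).
Restrict δ ≤ 3/2. Then |s + 3| < 3/2 gives |s| > 3/2, so 3|s| > 9/2.
Then |4/s + 4/3| < 4|s + 3|/(9/2), which is < ϵ when |s + 3| < (9/8)ϵ.
Take δ = min(3/2, (9/8)ϵ). Then 0 < |s + 3| < δ gives both |s + 3| < 3/2 and |s + 3| < (9/8)ϵ, so |4/s + 4/3| < ϵ.

δ = min(3/2, (9/8)ϵ)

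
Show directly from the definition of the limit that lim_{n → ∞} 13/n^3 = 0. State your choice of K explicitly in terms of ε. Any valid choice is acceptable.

Suppose ε > 0. For n ≥ 1, |13/n^3 − 0| = 13/n^3.
13/n^3 < ε ⇔ n^3 > 13/ε ⇔ n > (13/ε)^{1/3}.
Take K = (13/ε)^{1/3}. Then n > K implies 13/n^3 < ε.

K = (13/ε)^{1/3}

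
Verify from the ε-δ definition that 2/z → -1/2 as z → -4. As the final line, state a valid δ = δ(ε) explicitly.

Suppose ε > 0. We seek δ > 0 such that 0 < |z + 4| < δ implies |2/z + 1/2| < ε.
|2/z + 1/2| = 2·|-4 − z|/(4·|z|) = 2|z + 4|/(4|z|).
Require δ ≤ 2 so that |z| > 4 − 2 = 2, hence 4|z| > 8.
Then |2/z + 1/2| < 2|z + 4|/8, which is < ε when |z + 4| < 4ε.
Take δ = min(2, 4ε). Then 0 < |z + 4| < δ gives both |z + 4| < 2 and |z + 4| < 4ε, so |2/z + 1/2| < ε.

δ = min(2, 4ε)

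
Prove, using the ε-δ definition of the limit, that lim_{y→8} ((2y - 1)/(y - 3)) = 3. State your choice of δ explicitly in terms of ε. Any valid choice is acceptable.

δ = min(5/2, (5/2)ε)

Let ε > 0. We want δ > 0 with 0 < |y − 8| < δ ⇒ |(2y - 1)/(y - 3) − 3| < ε.
Combining over a common denominator, (2y - 1)/(y - 3) − 3 = [(2y - 1)·5 − 15·(y - 3)] / [5·(y - 3)] = -5(y − 8) / (5(y - 3)).
So |(2y - 1)/(y - 3) − 3| = 5|y − 8| / (5·|y − 3|).
Require δ ≤ 5/2, so |y − 3| ≥ |5| − |y − 8| > 5 − 5/2 = 5/2.
Hence |(2y - 1)/(y - 3) − 3| < 5|y − 8|/(5·(5/2)) = (2/5)|y − 8|, which is < ε once |y − 8| < (5/2)ε.
Take δ = min(5/2, (5/2)ε). Then 0 < |y − 8| < δ forces both bounds, so |(2y - 1)/(y - 3) − 3| < ε.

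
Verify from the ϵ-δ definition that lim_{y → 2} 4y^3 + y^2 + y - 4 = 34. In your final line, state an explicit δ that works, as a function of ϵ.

δ = min(1, ϵ/82)

Let ϵ > 0 be given. We want δ > 0 such that 0 < |y − 2| < δ implies |(4y^3 + y^2 + y - 4) − 34| < ϵ.
(4y^3 + y^2 + y - 4) − 34 = 4y^3 + y^2 + y - 38 = (y − 2)(4y^2 + 9y + 19).
So |(4y^3 + y^2 + y - 4) − 34| = |y − 2|·|4y^2 + 9y + 19|.
Assume first that |y − 2| < 1, so |y| < 3. Then |4y^2 + 9y + 19| ≤ 4·3^2 + 9·3 + 19 = 82.
Hence |(4y^3 + y^2 + y - 4) − 34| ≤ 82|y − 2| < ϵ provided |y − 2| < ϵ/82.
Choosing δ = min(1, ϵ/82) ensures both conditions, hence |(4y^3 + y^2 + y - 4) − 34| < ϵ.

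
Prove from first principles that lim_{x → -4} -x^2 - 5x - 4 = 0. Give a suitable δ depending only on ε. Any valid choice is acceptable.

Suppose ε > 0. We want δ > 0 such that 0 < |x + 4| < δ implies |(-x^2 - 5x - 4)| < ε.
(-x^2 - 5x - 4) = -x^2 - 5x - 4 = (x + 4)(-x - 1).
So |(-x^2 - 5x - 4)| = |x + 4|·|-x - 1|.
Assume first that |x + 4| < 2, so |x| < 6. Then |-x - 1| ≤ 6 + 1 = 7.
Hence |(-x^2 - 5x - 4)| ≤ 7|x + 4| < ε provided |x + 4| < ε/7.
Choosing δ = min(2, ε/7) ensures both conditions, hence |(-x^2 - 5x - 4)| < ε.

δ = min(2, ε/7)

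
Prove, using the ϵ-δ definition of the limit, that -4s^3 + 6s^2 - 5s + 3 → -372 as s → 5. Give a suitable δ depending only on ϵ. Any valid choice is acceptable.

Fix ϵ > 0. We want δ > 0 such that 0 < |s − 5| < δ implies |(-4s^3 + 6s^2 - 5s + 3) + 372| < ϵ.
(-4s^3 + 6s^2 - 5s + 3) + 372 = -4s^3 + 6s^2 - 5s + 375 = (s − 5)(-4s^2 - 14s - 75).
So |(-4s^3 + 6s^2 - 5s + 3) + 372| = |s − 5|·|-4s^2 - 14s - 75|.
Assume first that |s − 5| < 2, so |s| < 7. Then |-4s^2 - 14s - 75| ≤ 4·7^2 + 14·7 + 75 = 369.
Hence |(-4s^3 + 6s^2 - 5s + 3) + 372| ≤ 369|s − 5| < ϵ provided |s − 5| < ϵ/369.
Take δ = min(2, ϵ/369). Then 0 < |s − 5| < δ gives both |s − 5| < 2 and |s − 5| < ϵ/369, so |(-4s^3 + 6s^2 - 5s + 3) + 372| < ϵ.

δ = min(2, ϵ/369)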